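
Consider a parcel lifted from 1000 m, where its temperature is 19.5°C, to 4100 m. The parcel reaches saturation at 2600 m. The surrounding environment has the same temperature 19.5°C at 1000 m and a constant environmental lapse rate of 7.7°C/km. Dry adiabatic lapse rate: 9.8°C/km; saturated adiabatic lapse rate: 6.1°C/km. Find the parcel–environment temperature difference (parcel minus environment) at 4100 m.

Parcel:
  From 1000 m to 2600 m (dry): cools by 9.8 × 1.6 = 15.68°C, giving 3.82°C.
  From 2600 m to 4100 m (saturated): cools by 6.1 × 1.5 = 9.15°C, giving -5.33°C.
Environment:
  From 1000 m to 4100 m (environment): cools by 7.7 × 3.1 = 23.87°C, giving -4.37°C.
T_parcel − T_env = -5.33 − (-4.37) = -0.96°C

-0.96°C (parcel cooler than environment)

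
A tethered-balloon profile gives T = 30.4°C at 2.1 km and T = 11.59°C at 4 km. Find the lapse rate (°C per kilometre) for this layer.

Γ = −ΔT/Δz = (30.4 − 11.59) / (4000 − 2100) m
  = 18.81°C / 1.9 km = 9.9°C/km

9.9°C/km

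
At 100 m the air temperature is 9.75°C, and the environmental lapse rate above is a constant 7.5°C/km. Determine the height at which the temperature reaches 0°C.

Height above start = (9.75 − 0) / 7.5 = 1.3 km
Altitude = 100 m + 1300 m = 1400 m

1400 m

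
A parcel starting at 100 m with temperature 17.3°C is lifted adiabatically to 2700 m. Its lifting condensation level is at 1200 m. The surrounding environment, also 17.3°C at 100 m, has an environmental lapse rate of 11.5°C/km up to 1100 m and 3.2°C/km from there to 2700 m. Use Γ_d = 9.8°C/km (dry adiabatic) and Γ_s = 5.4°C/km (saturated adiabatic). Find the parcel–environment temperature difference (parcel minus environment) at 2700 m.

-2.26°C (parcel cooler than environment)

Parcel:
  Dry to 1200 m: -9.8 × 1.1 km = -10.78°C, so T = 6.52°C.
  Saturated to 2700 m: -5.4 × 1.5 km = -8.1°C, so T = -1.58°C.
Environment:
  Environment, lower layer to 1100 m: -11.5 × 1 km = -11.5°C, so T = 5.8°C.
  Environment, upper layer to 2700 m: -3.2 × 1.6 km = -5.12°C, so T = 0.68°C.
T_parcel − T_env = -1.58 − 0.68 = -2.26°C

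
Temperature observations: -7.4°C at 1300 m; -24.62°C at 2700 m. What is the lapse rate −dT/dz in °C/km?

12.3°C/km

Γ = −ΔT/Δz = (-7.4 − (-24.62)) / (2700 − 1300) m
  = 17.22°C / 1.4 km = 12.3°C/km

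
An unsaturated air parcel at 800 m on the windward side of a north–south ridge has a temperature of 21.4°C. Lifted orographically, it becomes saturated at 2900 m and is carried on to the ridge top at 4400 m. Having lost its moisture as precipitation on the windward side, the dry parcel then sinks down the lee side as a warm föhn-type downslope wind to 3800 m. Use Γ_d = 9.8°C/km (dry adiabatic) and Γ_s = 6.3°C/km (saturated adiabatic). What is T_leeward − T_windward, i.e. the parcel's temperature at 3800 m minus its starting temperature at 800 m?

From 800 m to 2900 m (dry): cools by 9.8 × 2.1 = 20.58°C, giving 0.82°C.
From 2900 m to 4400 m (saturated): cools by 6.3 × 1.5 = 9.45°C, giving -8.63°C.
From 4400 m to 3800 m (dry descent): warms by 9.8 × 0.6 = 5.88°C, giving -2.75°C.
Net change vs windward start: -2.75 − 21.4 = -24.15°C

-24.15°C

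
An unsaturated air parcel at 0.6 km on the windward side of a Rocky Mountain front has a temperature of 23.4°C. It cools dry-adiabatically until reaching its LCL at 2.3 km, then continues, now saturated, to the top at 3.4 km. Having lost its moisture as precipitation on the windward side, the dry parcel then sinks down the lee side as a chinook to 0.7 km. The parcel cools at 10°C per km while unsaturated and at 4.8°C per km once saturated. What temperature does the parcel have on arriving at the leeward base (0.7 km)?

28.12°C

600–2300 m, dry: Δz = 1.7 km ⇒ ΔT = -17°C; T = 6.4°C
2300–3400 m, saturated: Δz = 1.1 km ⇒ ΔT = -5.28°C; T = 1.12°C
3400–700 m, dry descent: Δz = 2.7 km ⇒ ΔT = +27°C; T = 28.12°C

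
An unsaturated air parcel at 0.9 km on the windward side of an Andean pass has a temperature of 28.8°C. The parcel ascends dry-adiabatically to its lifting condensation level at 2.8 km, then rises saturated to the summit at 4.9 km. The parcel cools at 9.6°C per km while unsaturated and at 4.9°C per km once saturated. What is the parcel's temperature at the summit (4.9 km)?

From 900 m to 2800 m (dry): cools by 9.6 × 1.9 = 18.24°C, giving 10.56°C.
From 2800 m to 4900 m (saturated): cools by 4.9 × 2.1 = 10.29°C, giving 0.27°C.

0.27°C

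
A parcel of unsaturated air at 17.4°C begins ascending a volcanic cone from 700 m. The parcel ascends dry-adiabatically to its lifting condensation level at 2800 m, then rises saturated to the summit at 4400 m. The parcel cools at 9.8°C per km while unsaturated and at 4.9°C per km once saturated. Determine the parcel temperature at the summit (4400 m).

From 700 m to 2800 m (dry): cools by 9.8 × 2.1 = 20.58°C, giving -3.18°C.
From 2800 m to 4400 m (saturated): cools by 4.9 × 1.6 = 7.84°C, giving -11.02°C.

-11.02°C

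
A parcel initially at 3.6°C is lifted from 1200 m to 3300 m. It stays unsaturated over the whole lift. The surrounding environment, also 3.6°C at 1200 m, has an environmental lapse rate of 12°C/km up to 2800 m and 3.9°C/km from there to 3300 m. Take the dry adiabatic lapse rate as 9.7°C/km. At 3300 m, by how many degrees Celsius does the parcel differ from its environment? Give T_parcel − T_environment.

Parcel:
  1200–3300 m, dry: Δz = 2.1 km ⇒ ΔT = -20.37°C; T = -16.77°C
Environment:
  1200–2800 m, environment, lower layer: Δz = 1.6 km ⇒ ΔT = -19.2°C; T = -15.6°C
  2800–3300 m, environment, upper layer: Δz = 0.5 km ⇒ ΔT = -1.95°C; T = -17.55°C
T_parcel − T_env = -16.77 − (-17.55) = +0.78°C

+0.78°C (parcel warmer than environment)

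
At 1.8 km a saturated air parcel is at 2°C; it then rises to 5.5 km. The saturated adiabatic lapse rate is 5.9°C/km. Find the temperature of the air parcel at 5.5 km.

1800 → 5500 m (saturated adiabatic, 5.9°C/km): ΔT = -5.9 × 3.7 = -21.83°C → T = -19.83°C

-19.83°C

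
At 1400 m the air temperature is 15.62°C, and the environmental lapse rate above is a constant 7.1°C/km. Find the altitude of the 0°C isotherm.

Height above start = (15.62 − 0) / 7.1 = 2.2 km
Altitude = 1400 m + 2200 m = 3600 m

3600 m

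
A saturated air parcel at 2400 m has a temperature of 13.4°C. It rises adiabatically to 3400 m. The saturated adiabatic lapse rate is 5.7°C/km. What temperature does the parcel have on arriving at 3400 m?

Saturated adiabatic to 3400 m: -5.7 × 1 km = -5.7°C, so T = 7.7°C.

7.7°C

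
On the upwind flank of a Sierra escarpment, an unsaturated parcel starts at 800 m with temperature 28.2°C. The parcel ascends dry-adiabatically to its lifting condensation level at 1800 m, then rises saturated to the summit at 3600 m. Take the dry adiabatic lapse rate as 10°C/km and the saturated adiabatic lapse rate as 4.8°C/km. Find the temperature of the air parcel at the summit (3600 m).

From 800 m to 1800 m (dry): cools by 10 × 1 = 10°C, giving 18.2°C.
From 1800 m to 3600 m (saturated): cools by 4.8 × 1.8 = 8.64°C, giving 9.56°C.

9.56°C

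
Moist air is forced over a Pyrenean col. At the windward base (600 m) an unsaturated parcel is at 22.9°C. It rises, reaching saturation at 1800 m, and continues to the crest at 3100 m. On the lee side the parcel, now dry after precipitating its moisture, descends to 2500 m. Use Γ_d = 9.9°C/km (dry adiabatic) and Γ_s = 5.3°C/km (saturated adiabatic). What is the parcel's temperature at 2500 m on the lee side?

10.07°C

From 600 m to 1800 m (dry): cools by 9.9 × 1.2 = 11.88°C, giving 11.02°C.
From 1800 m to 3100 m (saturated): cools by 5.3 × 1.3 = 6.89°C, giving 4.13°C.
From 3100 m to 2500 m (dry descent): warms by 9.9 × 0.6 = 5.94°C, giving 10.07°C.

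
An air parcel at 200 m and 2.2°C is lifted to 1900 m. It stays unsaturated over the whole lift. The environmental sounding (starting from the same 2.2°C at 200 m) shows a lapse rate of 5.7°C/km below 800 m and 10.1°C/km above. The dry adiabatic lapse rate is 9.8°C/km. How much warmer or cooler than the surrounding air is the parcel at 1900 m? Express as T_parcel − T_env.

-2.13°C (parcel cooler than environment)

Parcel:
  200 → 1900 m (dry, 9.8°C/km): ΔT = -9.8 × 1.7 = -16.66°C → T = -14.46°C
Environment:
  200 → 800 m (environment, lower layer, 5.7°C/km): ΔT = -5.7 × 0.6 = -3.42°C → T = -1.22°C
  800 → 1900 m (environment, upper layer, 10.1°C/km): ΔT = -10.1 × 1.1 = -11.11°C → T = -12.33°C
T_parcel − T_env = -14.46 − (-12.33) = -2.13°C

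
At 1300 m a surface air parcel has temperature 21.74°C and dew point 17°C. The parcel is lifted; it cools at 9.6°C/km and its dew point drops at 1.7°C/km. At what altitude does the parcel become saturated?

1900 m

T and T_d converge at 9.6 − 1.7 = 7.9°C per km
Height above start = (21.74 − 17) / 7.9 = 0.6 km
LCL altitude = 1300 m + 600 m = 1900 m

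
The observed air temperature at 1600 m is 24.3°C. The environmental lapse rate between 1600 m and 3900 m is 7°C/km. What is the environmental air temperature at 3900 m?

8.2°C

1600 → 3900 m (environmental, 7°C/km): ΔT = -7 × 2.3 = -16.1°C → T = 8.2°C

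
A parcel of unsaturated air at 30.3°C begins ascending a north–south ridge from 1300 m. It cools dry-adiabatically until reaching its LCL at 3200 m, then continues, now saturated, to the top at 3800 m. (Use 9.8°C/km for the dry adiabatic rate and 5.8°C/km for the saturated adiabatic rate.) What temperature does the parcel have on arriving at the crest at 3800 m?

8.2°C

From 1300 m to 3200 m (dry): cools by 9.8 × 1.9 = 18.62°C, giving 11.68°C.
From 3200 m to 3800 m (saturated): cools by 5.8 × 0.6 = 3.48°C, giving 8.2°C.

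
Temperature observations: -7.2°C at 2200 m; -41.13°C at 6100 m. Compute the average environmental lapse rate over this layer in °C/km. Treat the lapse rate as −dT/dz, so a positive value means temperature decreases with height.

Γ = −ΔT/Δz = (-7.2 − (-41.13)) / (6100 − 2200) m
  = 33.93°C / 3.9 km = 8.7°C/km

8.7°C/km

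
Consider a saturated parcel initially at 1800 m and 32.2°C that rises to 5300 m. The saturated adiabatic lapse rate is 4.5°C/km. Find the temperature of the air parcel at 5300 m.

1800 → 5300 m (saturated adiabatic, 4.5°C/km): ΔT = -4.5 × 3.5 = -15.75°C → T = 16.45°C

16.45°C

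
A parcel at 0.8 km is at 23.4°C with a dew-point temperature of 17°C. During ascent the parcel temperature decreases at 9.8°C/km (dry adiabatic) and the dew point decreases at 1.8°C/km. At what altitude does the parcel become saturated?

T and T_d converge at 9.8 − 1.8 = 8°C per km
Height above start = (23.4 − 17) / 8 = 0.8 km
LCL altitude = 800 m + 800 m = 1600 m

1.6 km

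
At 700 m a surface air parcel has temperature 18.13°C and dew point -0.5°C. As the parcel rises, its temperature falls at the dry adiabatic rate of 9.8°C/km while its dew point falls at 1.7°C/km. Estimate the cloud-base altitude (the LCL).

3000 m

T and T_d converge at 9.8 − 1.7 = 8.1°C per km
Height above start = (18.13 − (-0.5)) / 8.1 = 2.3 km
LCL altitude = 700 m + 2300 m = 3000 m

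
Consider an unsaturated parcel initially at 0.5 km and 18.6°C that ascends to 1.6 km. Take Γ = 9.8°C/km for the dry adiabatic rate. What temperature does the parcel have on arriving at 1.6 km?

7.82°C

500–1600 m, dry adiabatic: Δz = 1.1 km ⇒ ΔT = -10.78°C; T = 7.82°C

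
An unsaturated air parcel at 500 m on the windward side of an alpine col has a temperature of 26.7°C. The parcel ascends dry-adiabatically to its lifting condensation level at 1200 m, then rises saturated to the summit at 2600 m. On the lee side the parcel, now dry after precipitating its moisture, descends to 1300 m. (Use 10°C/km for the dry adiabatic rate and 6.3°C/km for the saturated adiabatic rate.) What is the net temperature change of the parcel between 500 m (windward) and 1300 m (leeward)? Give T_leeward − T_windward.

-2.82°C

500 → 1200 m (dry, 10°C/km): ΔT = -10 × 0.7 = -7°C → T = 19.7°C
1200 → 2600 m (saturated, 6.3°C/km): ΔT = -6.3 × 1.4 = -8.82°C → T = 10.88°C
2600 → 1300 m (dry descent, 10°C/km): ΔT = +10 × 1.3 = +13°C → T = 23.88°C
Net change vs windward start: 23.88 − 26.7 = -2.82°C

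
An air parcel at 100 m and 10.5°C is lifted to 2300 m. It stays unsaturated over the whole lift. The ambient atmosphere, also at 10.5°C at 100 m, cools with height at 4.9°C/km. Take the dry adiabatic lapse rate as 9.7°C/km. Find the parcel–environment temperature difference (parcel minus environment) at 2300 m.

Parcel:
  Dry to 2300 m: -9.7 × 2.2 km = -21.34°C, so T = -10.84°C.
Environment:
  Environment to 2300 m: -4.9 × 2.2 km = -10.78°C, so T = -0.28°C.
T_parcel − T_env = -10.84 − (-0.28) = -10.56°C

-10.56°C (parcel cooler than environment)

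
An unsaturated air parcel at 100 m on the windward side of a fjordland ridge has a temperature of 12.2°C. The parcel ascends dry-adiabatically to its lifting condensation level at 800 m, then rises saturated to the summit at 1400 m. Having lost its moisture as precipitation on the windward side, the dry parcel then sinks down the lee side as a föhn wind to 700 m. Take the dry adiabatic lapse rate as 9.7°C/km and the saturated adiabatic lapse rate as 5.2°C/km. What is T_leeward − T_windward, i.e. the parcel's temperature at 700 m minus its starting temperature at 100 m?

Dry to 800 m: -9.7 × 0.7 km = -6.79°C, so T = 5.41°C.
Saturated to 1400 m: -5.2 × 0.6 km = -3.12°C, so T = 2.29°C.
Dry descent to 700 m: +9.7 × 0.7 km = +6.79°C, so T = 9.08°C.
Net change vs windward start: 9.08 − 12.2 = -3.12°C

-3.12°C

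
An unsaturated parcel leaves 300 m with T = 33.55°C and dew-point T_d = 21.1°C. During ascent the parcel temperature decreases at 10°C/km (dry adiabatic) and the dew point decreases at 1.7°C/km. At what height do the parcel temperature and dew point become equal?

T and T_d converge at 10 − 1.7 = 8.3°C per km
Height above start = (33.55 − 21.1) / 8.3 = 1.5 km
LCL altitude = 300 m + 1500 m = 1800 m

1800 m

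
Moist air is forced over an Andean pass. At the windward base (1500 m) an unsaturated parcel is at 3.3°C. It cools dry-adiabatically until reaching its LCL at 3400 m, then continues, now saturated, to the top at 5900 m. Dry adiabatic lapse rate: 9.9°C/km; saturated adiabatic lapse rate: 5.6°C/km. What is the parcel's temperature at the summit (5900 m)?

1500–3400 m, dry: Δz = 1.9 km ⇒ ΔT = -18.81°C; T = -15.51°C
3400–5900 m, saturated: Δz = 2.5 km ⇒ ΔT = -14°C; T = -29.51°C

-29.51°C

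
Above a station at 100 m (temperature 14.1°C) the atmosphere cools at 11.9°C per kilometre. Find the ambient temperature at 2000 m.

-8.51°C

Environmental to 2000 m: -11.9 × 1.9 km = -22.61°C, so T = -8.51°C.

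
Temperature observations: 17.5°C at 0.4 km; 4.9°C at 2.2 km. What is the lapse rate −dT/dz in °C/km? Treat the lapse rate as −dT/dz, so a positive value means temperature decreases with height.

Γ = −ΔT/Δz = (17.5 − 4.9) / (2200 − 400) m
  = 12.6°C / 1.8 km = 7°C/km

7°C/km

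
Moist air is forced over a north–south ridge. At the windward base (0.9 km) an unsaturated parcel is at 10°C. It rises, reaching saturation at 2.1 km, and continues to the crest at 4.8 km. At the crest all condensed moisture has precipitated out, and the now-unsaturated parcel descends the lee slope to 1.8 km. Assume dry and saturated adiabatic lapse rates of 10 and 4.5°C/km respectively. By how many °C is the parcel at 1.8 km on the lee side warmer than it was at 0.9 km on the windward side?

From 900 m to 2100 m (dry): cools by 10 × 1.2 = 12°C, giving -2°C.
From 2100 m to 4800 m (saturated): cools by 4.5 × 2.7 = 12.15°C, giving -14.15°C.
From 4800 m to 1800 m (dry descent): warms by 10 × 3 = 30°C, giving 15.85°C.
Net change vs windward start: 15.85 − 10 = +5.85°C

+5.85°C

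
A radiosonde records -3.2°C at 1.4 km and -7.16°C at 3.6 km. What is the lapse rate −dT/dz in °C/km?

Γ = −ΔT/Δz = (-3.2 − (-7.16)) / (3600 − 1400) m
  = 3.96°C / 2.2 km = 1.8°C/km

1.8°C/km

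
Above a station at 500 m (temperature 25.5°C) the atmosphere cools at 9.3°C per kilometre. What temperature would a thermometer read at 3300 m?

From 500 m to 3300 m (environmental): cools by 9.3 × 2.8 = 26.04°C, giving -0.54°C.

-0.54°C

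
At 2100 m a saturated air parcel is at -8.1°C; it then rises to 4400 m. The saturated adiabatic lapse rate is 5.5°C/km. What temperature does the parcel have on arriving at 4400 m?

-20.75°C

From 2100 m to 4400 m (saturated adiabatic): cools by 5.5 × 2.3 = 12.65°C, giving -20.75°C.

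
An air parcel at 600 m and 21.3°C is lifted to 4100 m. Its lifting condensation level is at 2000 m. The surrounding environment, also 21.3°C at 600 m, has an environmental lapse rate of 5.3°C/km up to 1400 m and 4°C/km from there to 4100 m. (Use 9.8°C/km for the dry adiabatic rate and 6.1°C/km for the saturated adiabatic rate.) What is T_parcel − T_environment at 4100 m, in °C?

-11.49°C (parcel cooler than environment)

Parcel:
  Dry to 2000 m: -9.8 × 1.4 km = -13.72°C, so T = 7.58°C.
  Saturated to 4100 m: -6.1 × 2.1 km = -12.81°C, so T = -5.23°C.
Environment:
  Environment, lower layer to 1400 m: -5.3 × 0.8 km = -4.24°C, so T = 17.06°C.
  Environment, upper layer to 4100 m: -4 × 2.7 km = -10.8°C, so T = 6.26°C.
T_parcel − T_env = -5.23 − 6.26 = -11.49°C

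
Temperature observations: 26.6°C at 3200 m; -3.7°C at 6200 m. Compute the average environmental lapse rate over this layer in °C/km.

10.1°C/km

Γ = −ΔT/Δz = (26.6 − (-3.7)) / (6200 − 3200) m
  = 30.3°C / 3 km = 10.1°C/km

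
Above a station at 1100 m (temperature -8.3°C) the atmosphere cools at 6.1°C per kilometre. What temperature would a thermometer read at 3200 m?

1100–3200 m, environmental: Δz = 2.1 km ⇒ ΔT = -12.81°C; T = -21.11°C

-21.11°C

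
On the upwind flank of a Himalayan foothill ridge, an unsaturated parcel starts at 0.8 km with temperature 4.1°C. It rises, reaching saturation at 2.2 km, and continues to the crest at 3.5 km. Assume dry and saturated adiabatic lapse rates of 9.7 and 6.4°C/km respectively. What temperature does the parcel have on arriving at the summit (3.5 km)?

-17.8°C

800–2200 m, dry: Δz = 1.4 km ⇒ ΔT = -13.58°C; T = -9.48°C
2200–3500 m, saturated: Δz = 1.3 km ⇒ ΔT = -8.32°C; T = -17.8°C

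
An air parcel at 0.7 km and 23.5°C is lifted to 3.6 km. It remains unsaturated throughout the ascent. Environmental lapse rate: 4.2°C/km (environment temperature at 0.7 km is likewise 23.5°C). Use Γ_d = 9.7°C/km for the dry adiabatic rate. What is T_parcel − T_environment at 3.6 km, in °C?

-15.95°C (parcel cooler than environment)

Parcel:
  Dry to 3600 m: -9.7 × 2.9 km = -28.13°C, so T = -4.63°C.
Environment:
  Environment to 3600 m: -4.2 × 2.9 km = -12.18°C, so T = 11.32°C.
T_parcel − T_env = -4.63 − 11.32 = -15.95°C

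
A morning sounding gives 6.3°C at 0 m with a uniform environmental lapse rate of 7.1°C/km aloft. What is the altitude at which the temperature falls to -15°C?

Height above start = (6.3 − (-15)) / 7.1 = 3 km
Altitude = 0 m + 3000 m = 3000 m

3000 m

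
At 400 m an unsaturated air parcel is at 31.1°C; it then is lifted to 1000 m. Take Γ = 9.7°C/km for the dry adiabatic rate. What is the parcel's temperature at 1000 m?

25.28°C

400 → 1000 m (dry adiabatic, 9.7°C/km): ΔT = -9.7 × 0.6 = -5.82°C → T = 25.28°C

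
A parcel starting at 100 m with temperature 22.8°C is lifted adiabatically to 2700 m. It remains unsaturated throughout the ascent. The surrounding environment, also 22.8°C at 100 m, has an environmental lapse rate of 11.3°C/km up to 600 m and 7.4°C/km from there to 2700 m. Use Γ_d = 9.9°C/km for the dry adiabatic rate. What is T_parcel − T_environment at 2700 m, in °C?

-4.55°C (parcel cooler than environment)

Parcel:
  100–2700 m, dry: Δz = 2.6 km ⇒ ΔT = -25.74°C; T = -2.94°C
Environment:
  100–600 m, environment, lower layer: Δz = 0.5 km ⇒ ΔT = -5.65°C; T = 17.15°C
  600–2700 m, environment, upper layer: Δz = 2.1 km ⇒ ΔT = -15.54°C; T = 1.61°C
T_parcel − T_env = -2.94 − 1.61 = -4.55°C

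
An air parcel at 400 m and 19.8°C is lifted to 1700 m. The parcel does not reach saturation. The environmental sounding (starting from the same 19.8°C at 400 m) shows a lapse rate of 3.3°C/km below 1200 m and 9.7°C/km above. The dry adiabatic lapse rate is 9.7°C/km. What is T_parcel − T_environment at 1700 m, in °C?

-5.12°C (parcel cooler than environment)

Parcel:
  400–1700 m, dry: Δz = 1.3 km ⇒ ΔT = -12.61°C; T = 7.19°C
Environment:
  400–1200 m, environment, lower layer: Δz = 0.8 km ⇒ ΔT = -2.64°C; T = 17.16°C
  1200–1700 m, environment, upper layer: Δz = 0.5 km ⇒ ΔT = -4.85°C; T = 12.31°C
T_parcel − T_env = 7.19 − 12.31 = -5.12°C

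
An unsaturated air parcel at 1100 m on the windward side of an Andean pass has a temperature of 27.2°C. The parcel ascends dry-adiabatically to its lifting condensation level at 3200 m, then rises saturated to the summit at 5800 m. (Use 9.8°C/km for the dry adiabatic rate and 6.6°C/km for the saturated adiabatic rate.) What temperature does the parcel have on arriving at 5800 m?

From 1100 m to 3200 m (dry): cools by 9.8 × 2.1 = 20.58°C, giving 6.62°C.
From 3200 m to 5800 m (saturated): cools by 6.6 × 2.6 = 17.16°C, giving -10.54°C.

-10.54°C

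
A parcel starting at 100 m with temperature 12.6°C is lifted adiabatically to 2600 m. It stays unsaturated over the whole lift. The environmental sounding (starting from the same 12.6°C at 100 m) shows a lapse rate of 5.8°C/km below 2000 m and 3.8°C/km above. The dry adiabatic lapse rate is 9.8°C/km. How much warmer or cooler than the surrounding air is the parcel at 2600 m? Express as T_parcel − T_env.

-11.2°C (parcel cooler than environment)

Parcel:
  100–2600 m, dry: Δz = 2.5 km ⇒ ΔT = -24.5°C; T = -11.9°C
Environment:
  100–2000 m, environment, lower layer: Δz = 1.9 km ⇒ ΔT = -11.02°C; T = 1.58°C
  2000–2600 m, environment, upper layer: Δz = 0.6 km ⇒ ΔT = -2.28°C; T = -0.7°C
T_parcel − T_env = -11.9 − (-0.7) = -11.2°C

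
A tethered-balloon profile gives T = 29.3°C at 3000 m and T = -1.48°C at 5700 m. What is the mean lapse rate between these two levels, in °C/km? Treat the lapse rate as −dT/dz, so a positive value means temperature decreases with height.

11.4°C/km

Γ = −ΔT/Δz = (29.3 − (-1.48)) / (5700 − 3000) m
  = 30.78°C / 2.7 km = 11.4°C/km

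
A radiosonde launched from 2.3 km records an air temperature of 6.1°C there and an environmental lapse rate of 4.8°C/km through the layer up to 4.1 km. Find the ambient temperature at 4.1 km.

-2.54°C

Environmental to 4100 m: -4.8 × 1.8 km = -8.64°C, so T = -2.54°C.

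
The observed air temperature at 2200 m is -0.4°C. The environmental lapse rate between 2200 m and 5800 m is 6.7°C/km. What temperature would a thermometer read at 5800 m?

From 2200 m to 5800 m (environmental): cools by 6.7 × 3.6 = 24.12°C, giving -24.52°C.

-24.52°C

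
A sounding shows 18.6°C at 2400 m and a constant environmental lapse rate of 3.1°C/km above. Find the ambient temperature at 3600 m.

From 2400 m to 3600 m (environmental): cools by 3.1 × 1.2 = 3.72°C, giving 14.88°C.

14.88°C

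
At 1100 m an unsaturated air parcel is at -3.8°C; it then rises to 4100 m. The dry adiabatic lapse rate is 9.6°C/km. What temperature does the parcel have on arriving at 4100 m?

From 1100 m to 4100 m (dry adiabatic): cools by 9.6 × 3 = 28.8°C, giving -32.6°C.

-32.6°C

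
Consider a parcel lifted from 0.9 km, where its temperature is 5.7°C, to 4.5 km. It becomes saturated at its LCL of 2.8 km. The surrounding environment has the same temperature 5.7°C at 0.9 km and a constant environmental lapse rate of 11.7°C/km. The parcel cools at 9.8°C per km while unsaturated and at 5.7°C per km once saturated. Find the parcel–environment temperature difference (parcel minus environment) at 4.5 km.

+13.81°C (parcel warmer than environment)

Parcel:
  900–2800 m, dry: Δz = 1.9 km ⇒ ΔT = -18.62°C; T = -12.92°C
  2800–4500 m, saturated: Δz = 1.7 km ⇒ ΔT = -9.69°C; T = -22.61°C
Environment:
  900–4500 m, environment: Δz = 3.6 km ⇒ ΔT = -42.12°C; T = -36.42°C
T_parcel − T_env = -22.61 − (-36.42) = +13.81°C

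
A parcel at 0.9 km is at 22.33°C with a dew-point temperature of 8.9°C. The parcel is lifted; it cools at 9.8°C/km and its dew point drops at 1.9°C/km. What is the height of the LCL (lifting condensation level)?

2.6 km

T and T_d converge at 9.8 − 1.9 = 7.9°C per km
Height above start = (22.33 − 8.9) / 7.9 = 1.7 km
LCL altitude = 900 m + 1700 m = 2600 m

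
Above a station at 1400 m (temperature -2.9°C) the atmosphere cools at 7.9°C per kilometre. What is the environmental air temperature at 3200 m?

1400 → 3200 m (environmental, 7.9°C/km): ΔT = -7.9 × 1.8 = -14.22°C → T = -17.12°C

-17.12°C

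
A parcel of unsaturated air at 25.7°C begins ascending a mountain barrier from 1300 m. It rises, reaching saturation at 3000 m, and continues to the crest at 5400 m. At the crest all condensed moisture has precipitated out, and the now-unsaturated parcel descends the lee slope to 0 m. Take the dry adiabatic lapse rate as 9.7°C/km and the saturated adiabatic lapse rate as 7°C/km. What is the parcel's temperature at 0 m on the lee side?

44.79°C

1300 → 3000 m (dry, 9.7°C/km): ΔT = -9.7 × 1.7 = -16.49°C → T = 9.21°C
3000 → 5400 m (saturated, 7°C/km): ΔT = -7 × 2.4 = -16.8°C → T = -7.59°C
5400 → 0 m (dry descent, 9.7°C/km): ΔT = +9.7 × 5.4 = +52.38°C → T = 44.79°C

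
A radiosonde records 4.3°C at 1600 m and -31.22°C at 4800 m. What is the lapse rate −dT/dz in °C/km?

11.1°C/km

Γ = −ΔT/Δz = (4.3 − (-31.22)) / (4800 − 1600) m
  = 35.52°C / 3.2 km = 11.1°C/km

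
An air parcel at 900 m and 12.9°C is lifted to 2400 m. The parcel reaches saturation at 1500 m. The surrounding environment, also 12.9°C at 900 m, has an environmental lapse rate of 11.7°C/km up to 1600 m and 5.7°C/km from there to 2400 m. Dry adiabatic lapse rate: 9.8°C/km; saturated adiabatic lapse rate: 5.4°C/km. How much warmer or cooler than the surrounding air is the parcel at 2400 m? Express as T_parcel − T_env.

Parcel:
  900–1500 m, dry: Δz = 0.6 km ⇒ ΔT = -5.88°C; T = 7.02°C
  1500–2400 m, saturated: Δz = 0.9 km ⇒ ΔT = -4.86°C; T = 2.16°C
Environment:
  900–1600 m, environment, lower layer: Δz = 0.7 km ⇒ ΔT = -8.19°C; T = 4.71°C
  1600–2400 m, environment, upper layer: Δz = 0.8 km ⇒ ΔT = -4.56°C; T = 0.15°C
T_parcel − T_env = 2.16 − 0.15 = +2.01°C

+2.01°C (parcel warmer than environment)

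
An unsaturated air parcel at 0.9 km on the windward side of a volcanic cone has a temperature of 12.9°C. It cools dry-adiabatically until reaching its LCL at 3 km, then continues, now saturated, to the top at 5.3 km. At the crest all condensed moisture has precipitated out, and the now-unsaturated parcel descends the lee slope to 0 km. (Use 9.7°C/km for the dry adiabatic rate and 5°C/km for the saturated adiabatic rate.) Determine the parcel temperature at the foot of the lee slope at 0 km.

32.44°C

From 900 m to 3000 m (dry): cools by 9.7 × 2.1 = 20.37°C, giving -7.47°C.
From 3000 m to 5300 m (saturated): cools by 5 × 2.3 = 11.5°C, giving -18.97°C.
From 5300 m to 0 m (dry descent): warms by 9.7 × 5.3 = 51.41°C, giving 32.44°C.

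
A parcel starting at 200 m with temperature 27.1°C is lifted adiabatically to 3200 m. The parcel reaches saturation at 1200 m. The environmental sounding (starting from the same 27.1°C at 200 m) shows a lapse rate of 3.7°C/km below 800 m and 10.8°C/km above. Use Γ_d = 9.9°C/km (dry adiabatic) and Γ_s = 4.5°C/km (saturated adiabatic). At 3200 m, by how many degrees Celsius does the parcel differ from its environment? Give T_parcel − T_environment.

+9.24°C (parcel warmer than environment)

Parcel:
  From 200 m to 1200 m (dry): cools by 9.9 × 1 = 9.9°C, giving 17.2°C.
  From 1200 m to 3200 m (saturated): cools by 4.5 × 2 = 9°C, giving 8.2°C.
Environment:
  From 200 m to 800 m (environment, lower layer): cools by 3.7 × 0.6 = 2.22°C, giving 24.88°C.
  From 800 m to 3200 m (environment, upper layer): cools by 10.8 × 2.4 = 25.92°C, giving -1.04°C.
T_parcel − T_env = 8.2 − (-1.04) = +9.24°C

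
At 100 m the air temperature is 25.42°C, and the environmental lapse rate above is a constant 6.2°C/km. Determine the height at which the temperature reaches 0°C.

4200 m

Height above start = (25.42 − 0) / 6.2 = 4.1 km
Altitude = 100 m + 4100 m = 4200 m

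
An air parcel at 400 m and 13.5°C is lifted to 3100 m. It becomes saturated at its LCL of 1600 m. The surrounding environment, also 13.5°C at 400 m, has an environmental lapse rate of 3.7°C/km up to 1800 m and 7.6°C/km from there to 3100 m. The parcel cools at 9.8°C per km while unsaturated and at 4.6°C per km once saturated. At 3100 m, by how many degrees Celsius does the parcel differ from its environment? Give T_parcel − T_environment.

Parcel:
  400–1600 m, dry: Δz = 1.2 km ⇒ ΔT = -11.76°C; T = 1.74°C
  1600–3100 m, saturated: Δz = 1.5 km ⇒ ΔT = -6.9°C; T = -5.16°C
Environment:
  400–1800 m, environment, lower layer: Δz = 1.4 km ⇒ ΔT = -5.18°C; T = 8.32°C
  1800–3100 m, environment, upper layer: Δz = 1.3 km ⇒ ΔT = -9.88°C; T = -1.56°C
T_parcel − T_env = -5.16 − (-1.56) = -3.6°C

-3.6°C (parcel cooler than environment)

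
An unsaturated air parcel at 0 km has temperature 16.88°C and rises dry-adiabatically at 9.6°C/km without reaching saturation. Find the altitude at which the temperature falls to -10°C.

2.8 km

Height above start = (16.88 − (-10)) / 9.6 = 2.8 km
Altitude = 0 m + 2800 m = 2800 m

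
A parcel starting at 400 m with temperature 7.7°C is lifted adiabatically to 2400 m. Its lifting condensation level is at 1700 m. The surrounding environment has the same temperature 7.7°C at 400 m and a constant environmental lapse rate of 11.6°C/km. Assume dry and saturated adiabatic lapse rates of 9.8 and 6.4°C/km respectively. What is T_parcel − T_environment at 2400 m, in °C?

Parcel:
  400–1700 m, dry: Δz = 1.3 km ⇒ ΔT = -12.74°C; T = -5.04°C
  1700–2400 m, saturated: Δz = 0.7 km ⇒ ΔT = -4.48°C; T = -9.52°C
Environment:
  400–2400 m, environment: Δz = 2 km ⇒ ΔT = -23.2°C; T = -15.5°C
T_parcel − T_env = -9.52 − (-15.5) = +5.98°C

+5.98°C (parcel warmer than environment)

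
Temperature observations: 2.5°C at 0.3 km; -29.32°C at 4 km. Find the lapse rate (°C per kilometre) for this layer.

8.6°C/km

Γ = −ΔT/Δz = (2.5 − (-29.32)) / (4000 − 300) m
  = 31.82°C / 3.7 km = 8.6°C/km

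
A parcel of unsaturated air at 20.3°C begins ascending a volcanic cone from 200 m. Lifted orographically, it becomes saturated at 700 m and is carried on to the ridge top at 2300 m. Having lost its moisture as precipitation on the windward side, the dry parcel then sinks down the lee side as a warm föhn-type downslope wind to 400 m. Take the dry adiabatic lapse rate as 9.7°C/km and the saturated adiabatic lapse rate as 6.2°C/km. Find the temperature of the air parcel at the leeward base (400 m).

200–700 m, dry: Δz = 0.5 km ⇒ ΔT = -4.85°C; T = 15.45°C
700–2300 m, saturated: Δz = 1.6 km ⇒ ΔT = -9.92°C; T = 5.53°C
2300–400 m, dry descent: Δz = 1.9 km ⇒ ΔT = +18.43°C; T = 23.96°C

23.96°C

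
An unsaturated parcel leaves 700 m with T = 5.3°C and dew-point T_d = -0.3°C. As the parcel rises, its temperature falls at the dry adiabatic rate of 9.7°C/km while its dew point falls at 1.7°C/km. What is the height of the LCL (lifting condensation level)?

1400 m

T and T_d converge at 9.7 − 1.7 = 8°C per km
Height above start = (5.3 − (-0.3)) / 8 = 0.7 km
LCL altitude = 700 m + 700 m = 1400 m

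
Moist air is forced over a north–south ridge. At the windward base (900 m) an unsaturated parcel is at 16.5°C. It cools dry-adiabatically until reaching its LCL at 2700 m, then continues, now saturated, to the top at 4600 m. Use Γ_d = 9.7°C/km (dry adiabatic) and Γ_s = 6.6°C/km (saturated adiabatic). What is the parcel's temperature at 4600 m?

-13.5°C

From 900 m to 2700 m (dry): cools by 9.7 × 1.8 = 17.46°C, giving -0.96°C.
From 2700 m to 4600 m (saturated): cools by 6.6 × 1.9 = 12.54°C, giving -13.5°C.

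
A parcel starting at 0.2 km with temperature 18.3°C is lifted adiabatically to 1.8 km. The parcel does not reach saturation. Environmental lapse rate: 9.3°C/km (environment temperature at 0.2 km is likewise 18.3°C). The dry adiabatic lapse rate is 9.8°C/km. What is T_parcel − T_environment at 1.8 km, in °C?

Parcel:
  From 200 m to 1800 m (dry): cools by 9.8 × 1.6 = 15.68°C, giving 2.62°C.
Environment:
  From 200 m to 1800 m (environment): cools by 9.3 × 1.6 = 14.88°C, giving 3.42°C.
T_parcel − T_env = 2.62 − 3.42 = -0.8°C

-0.8°C (parcel cooler than environment)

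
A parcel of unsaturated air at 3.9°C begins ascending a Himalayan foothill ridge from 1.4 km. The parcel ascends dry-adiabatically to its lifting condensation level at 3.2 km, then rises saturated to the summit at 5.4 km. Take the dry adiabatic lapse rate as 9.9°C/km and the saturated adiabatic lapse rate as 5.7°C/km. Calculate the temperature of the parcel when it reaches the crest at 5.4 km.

From 1400 m to 3200 m (dry): cools by 9.9 × 1.8 = 17.82°C, giving -13.92°C.
From 3200 m to 5400 m (saturated): cools by 5.7 × 2.2 = 12.54°C, giving -26.46°C.

-26.46°C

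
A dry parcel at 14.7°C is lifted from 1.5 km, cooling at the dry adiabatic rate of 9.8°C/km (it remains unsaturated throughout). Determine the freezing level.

3 km

Height above start = (14.7 − 0) / 9.8 = 1.5 km
Altitude = 1500 m + 1500 m = 3000 m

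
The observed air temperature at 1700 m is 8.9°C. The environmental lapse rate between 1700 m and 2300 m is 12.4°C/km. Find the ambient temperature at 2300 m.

1700 → 2300 m (environmental, 12.4°C/km): ΔT = -12.4 × 0.6 = -7.44°C → T = 1.46°C

1.46°C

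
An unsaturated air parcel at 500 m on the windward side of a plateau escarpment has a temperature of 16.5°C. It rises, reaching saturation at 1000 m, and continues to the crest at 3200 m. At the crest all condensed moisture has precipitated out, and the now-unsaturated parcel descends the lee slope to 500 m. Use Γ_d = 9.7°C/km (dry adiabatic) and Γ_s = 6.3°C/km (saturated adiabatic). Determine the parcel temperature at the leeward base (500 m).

23.98°C

500–1000 m, dry: Δz = 0.5 km ⇒ ΔT = -4.85°C; T = 11.65°C
1000–3200 m, saturated: Δz = 2.2 km ⇒ ΔT = -13.86°C; T = -2.21°C
3200–500 m, dry descent: Δz = 2.7 km ⇒ ΔT = +26.19°C; T = 23.98°C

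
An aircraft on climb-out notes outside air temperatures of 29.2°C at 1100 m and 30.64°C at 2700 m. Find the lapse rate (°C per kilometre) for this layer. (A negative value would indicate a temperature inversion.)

Γ = −ΔT/Δz = (29.2 − 30.64) / (2700 − 1100) m
  = -1.44°C / 1.6 km = -0.9°C/km

-0.9°C/km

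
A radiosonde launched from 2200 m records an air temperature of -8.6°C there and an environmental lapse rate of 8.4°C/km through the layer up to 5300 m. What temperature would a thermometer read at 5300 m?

-34.64°C

2200 → 5300 m (environmental, 8.4°C/km): ΔT = -8.4 × 3.1 = -26.04°C → T = -34.64°C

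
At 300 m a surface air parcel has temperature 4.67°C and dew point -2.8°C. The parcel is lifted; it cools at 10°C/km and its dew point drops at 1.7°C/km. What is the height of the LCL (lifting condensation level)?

1200 m

T and T_d converge at 10 − 1.7 = 8.3°C per km
Height above start = (4.67 − (-2.8)) / 8.3 = 0.9 km
LCL altitude = 300 m + 900 m = 1200 m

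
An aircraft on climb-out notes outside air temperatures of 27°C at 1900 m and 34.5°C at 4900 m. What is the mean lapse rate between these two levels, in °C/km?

-2.5°C/km

Γ = −ΔT/Δz = (27 − 34.5) / (4900 − 1900) m
  = -7.5°C / 3 km = -2.5°C/km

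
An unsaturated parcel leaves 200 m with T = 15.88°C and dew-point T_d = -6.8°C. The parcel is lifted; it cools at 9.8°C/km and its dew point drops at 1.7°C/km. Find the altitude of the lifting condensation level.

T and T_d converge at 9.8 − 1.7 = 8.1°C per km
Height above start = (15.88 − (-6.8)) / 8.1 = 2.8 km
LCL altitude = 200 m + 2800 m = 3000 m

3000 m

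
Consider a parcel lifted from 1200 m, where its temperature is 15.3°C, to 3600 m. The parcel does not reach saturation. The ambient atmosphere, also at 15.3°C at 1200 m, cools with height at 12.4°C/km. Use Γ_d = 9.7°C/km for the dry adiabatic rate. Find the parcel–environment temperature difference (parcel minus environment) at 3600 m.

Parcel:
  1200–3600 m, dry: Δz = 2.4 km ⇒ ΔT = -23.28°C; T = -7.98°C
Environment:
  1200–3600 m, environment: Δz = 2.4 km ⇒ ΔT = -29.76°C; T = -14.46°C
T_parcel − T_env = -7.98 − (-14.46) = +6.48°C

+6.48°C (parcel warmer than environment)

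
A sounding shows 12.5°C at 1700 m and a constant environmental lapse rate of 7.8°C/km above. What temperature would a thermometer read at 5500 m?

-17.14°C

1700 → 5500 m (environmental, 7.8°C/km): ΔT = -7.8 × 3.8 = -29.64°C → T = -17.14°C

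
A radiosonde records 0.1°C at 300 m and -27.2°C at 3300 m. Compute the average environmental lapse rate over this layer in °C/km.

9.1°C/km

Γ = −ΔT/Δz = (0.1 − (-27.2)) / (3300 − 300) m
  = 27.3°C / 3 km = 9.1°C/km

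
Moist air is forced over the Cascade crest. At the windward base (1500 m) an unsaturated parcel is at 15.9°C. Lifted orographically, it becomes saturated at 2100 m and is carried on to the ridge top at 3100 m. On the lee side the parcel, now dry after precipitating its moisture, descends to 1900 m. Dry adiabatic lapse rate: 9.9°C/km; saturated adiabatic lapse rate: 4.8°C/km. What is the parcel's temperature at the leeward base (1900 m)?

From 1500 m to 2100 m (dry): cools by 9.9 × 0.6 = 5.94°C, giving 9.96°C.
From 2100 m to 3100 m (saturated): cools by 4.8 × 1 = 4.8°C, giving 5.16°C.
From 3100 m to 1900 m (dry descent): warms by 9.9 × 1.2 = 11.88°C, giving 17.04°C.

17.04°C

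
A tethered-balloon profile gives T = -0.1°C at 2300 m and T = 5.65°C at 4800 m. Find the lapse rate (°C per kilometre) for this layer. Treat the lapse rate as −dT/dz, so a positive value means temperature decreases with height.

Γ = −ΔT/Δz = (-0.1 − 5.65) / (4800 − 2300) m
  = -5.75°C / 2.5 km = -2.3°C/km

-2.3°C/km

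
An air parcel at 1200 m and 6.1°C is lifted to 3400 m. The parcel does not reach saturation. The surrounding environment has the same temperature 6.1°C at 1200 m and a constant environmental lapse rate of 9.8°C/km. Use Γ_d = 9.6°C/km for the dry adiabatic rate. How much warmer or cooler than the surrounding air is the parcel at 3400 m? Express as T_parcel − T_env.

+0.44°C (parcel warmer than environment)

Parcel:
  1200 → 3400 m (dry, 9.6°C/km): ΔT = -9.6 × 2.2 = -21.12°C → T = -15.02°C
Environment:
  1200 → 3400 m (environment, 9.8°C/km): ΔT = -9.8 × 2.2 = -21.56°C → T = -15.46°C
T_parcel − T_env = -15.02 − (-15.46) = +0.44°C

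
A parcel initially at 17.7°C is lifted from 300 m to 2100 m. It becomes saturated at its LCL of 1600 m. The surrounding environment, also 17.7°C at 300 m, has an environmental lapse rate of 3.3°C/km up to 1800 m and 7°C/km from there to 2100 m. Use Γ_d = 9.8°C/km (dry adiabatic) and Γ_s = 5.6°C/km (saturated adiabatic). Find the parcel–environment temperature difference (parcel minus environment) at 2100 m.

Parcel:
  Dry to 1600 m: -9.8 × 1.3 km = -12.74°C, so T = 4.96°C.
  Saturated to 2100 m: -5.6 × 0.5 km = -2.8°C, so T = 2.16°C.
Environment:
  Environment, lower layer to 1800 m: -3.3 × 1.5 km = -4.95°C, so T = 12.75°C.
  Environment, upper layer to 2100 m: -7 × 0.3 km = -2.1°C, so T = 10.65°C.
T_parcel − T_env = 2.16 − 10.65 = -8.49°C

-8.49°C (parcel cooler than environment)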